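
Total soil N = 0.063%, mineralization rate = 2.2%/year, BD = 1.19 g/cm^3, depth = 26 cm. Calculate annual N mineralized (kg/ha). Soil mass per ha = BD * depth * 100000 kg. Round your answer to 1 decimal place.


Step 1: Soil mass per ha = BD * depth * 100000 = 1.19 * 26 * 100000 = 3094000 kg
Step 2: Total N pool = soil mass * N%/100 = 3094000 * 0.063/100 = 1949.22 kg/ha
Step 3: N mineralized = N pool * rate%/100 = 1949.22 * 2.2/100 = 42.9 kg/ha/yr

42.9


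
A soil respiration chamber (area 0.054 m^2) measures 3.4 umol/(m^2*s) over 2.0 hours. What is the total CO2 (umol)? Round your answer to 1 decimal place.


Step 1: Convert time to seconds: 2.0 hr * 3600 = 7200.0 s
Step 2: Total = flux * area * time_s
Step 3: Total = 3.4 * 0.054 * 7200.0
Step 4: Total = 1321.9 umol

1321.9


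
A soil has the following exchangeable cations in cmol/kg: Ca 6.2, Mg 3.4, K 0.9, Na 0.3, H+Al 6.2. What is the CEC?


Step 1: CEC = Ca + Mg + K + Na + (H+Al)
Step 2: CEC = 6.2 + 3.4 + 0.9 + 0.3 + 6.2
Step 3: CEC = 17.0 cmol/kg

17.0


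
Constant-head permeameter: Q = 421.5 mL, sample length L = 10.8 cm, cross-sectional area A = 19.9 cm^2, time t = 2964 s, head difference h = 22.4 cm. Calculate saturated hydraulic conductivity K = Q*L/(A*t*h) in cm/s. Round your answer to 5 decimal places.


Step 1: K = Q * L / (A * t * h)
Step 2: Numerator = 421.5 * 10.8 = 4552.2
Step 3: Denominator = 19.9 * 2964 * 22.4 = 1321232.64
Step 4: K = 4552.2 / 1321232.64 = 0.00345 cm/s

0.00345


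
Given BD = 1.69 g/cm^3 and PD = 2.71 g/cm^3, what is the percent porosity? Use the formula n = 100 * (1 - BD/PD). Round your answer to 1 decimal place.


Step 1: Formula: n = 100 * (1 - BD / PD)
Step 2: n = 100 * (1 - 1.69 / 2.71)
Step 3: n = 100 * (1 - 0.62362)
Step 4: n = 37.6%

37.6


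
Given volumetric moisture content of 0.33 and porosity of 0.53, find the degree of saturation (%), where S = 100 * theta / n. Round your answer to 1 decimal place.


Step 1: S = 100 * theta_v / n
Step 2: S = 100 * 0.33 / 0.53
Step 3: S = 62.3%

62.3


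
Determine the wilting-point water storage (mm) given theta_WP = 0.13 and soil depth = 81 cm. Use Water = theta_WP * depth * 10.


Step 1: Water (mm) = theta_WP * depth * 10
Step 2: Water = 0.13 * 81 * 10
Step 3: Water = 105.3 mm

105.3


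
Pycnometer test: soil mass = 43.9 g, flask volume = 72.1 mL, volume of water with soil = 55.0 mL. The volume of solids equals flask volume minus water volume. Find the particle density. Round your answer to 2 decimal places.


Step 1: Volume of solids = flask volume - water volume with soil
Step 2: V_solids = 72.1 - 55.0 = 17.1 mL
Step 3: Particle density = mass / V_solids = 43.9 / 17.1 = 2.57 g/cm^3

2.57


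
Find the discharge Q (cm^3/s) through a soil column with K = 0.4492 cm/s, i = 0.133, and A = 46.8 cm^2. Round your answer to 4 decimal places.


Step 1: Apply Darcy's law: Q = K * i * A
Step 2: Q = 0.4492 * 0.133 * 46.8
Step 3: Q = 2.796 cm^3/s

2.796


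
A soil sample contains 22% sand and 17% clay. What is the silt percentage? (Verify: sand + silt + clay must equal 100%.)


Step 1: sand + silt + clay = 100%
Step 2: silt = 100 - sand - clay
Step 3: silt = 100 - 22 - 17
Step 4: silt = 61%

61


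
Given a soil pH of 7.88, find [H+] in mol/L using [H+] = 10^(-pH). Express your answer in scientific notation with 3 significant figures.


Step 1: [H+] = 10^(-pH)
Step 2: [H+] = 10^(-7.88)
Step 3: [H+] = 1.32e-08 mol/L

1.32e-08


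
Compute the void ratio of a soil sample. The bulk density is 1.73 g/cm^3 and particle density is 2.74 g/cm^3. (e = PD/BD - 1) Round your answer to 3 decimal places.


Step 1: e = PD / BD - 1
Step 2: e = 2.74 / 1.73 - 1
Step 3: e = 1.58382 - 1
Step 4: e = 0.584

0.584


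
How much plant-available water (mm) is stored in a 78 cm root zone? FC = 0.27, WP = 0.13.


Step 1: Available water = (FC - WP) * depth * 10
Step 2: AW = (0.27 - 0.13) * 78 * 10
Step 3: AW = 0.14 * 78 * 10
Step 4: AW = 109.2 mm

109.2


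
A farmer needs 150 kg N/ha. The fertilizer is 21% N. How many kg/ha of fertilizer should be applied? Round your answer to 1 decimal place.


Step 1: Fertilizer rate = target N / (N content / 100)
Step 2: Rate = 150 / (21 / 100)
Step 3: Rate = 150 / 0.21
Step 4: Rate = 714.3 kg/ha

714.3


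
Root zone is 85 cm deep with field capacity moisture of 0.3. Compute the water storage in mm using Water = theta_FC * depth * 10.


Step 1: Water (mm) = theta_FC * depth (cm) * 10
Step 2: Water = 0.3 * 85 * 10
Step 3: Water = 255.0 mm

255.0


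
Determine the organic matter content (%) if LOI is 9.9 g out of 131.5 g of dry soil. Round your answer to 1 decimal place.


Step 1: OM% = 100 * LOI / sample mass
Step 2: OM = 100 * 9.9 / 131.5
Step 3: OM = 7.5%

7.5


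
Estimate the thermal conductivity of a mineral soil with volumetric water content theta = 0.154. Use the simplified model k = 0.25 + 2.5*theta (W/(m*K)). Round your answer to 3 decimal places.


Step 1: k = 0.25 + 2.5 * theta
Step 2: k = 0.25 + 2.5 * 0.154
Step 3: k = 0.25 + 0.385
Step 4: k = 0.635 W/(m*K)

0.635


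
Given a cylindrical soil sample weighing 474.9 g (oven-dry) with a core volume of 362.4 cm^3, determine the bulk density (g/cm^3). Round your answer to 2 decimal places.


Step 1: Identify the formula: BD = dry mass / volume
Step 2: Substitute values: BD = 474.9 / 362.4
Step 3: BD = 1.31 g/cm^3

1.31


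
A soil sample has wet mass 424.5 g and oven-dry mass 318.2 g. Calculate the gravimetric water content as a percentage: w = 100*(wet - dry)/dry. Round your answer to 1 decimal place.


Step 1: Water mass = wet - dry = 424.5 - 318.2 = 106.3 g
Step 2: w = 100 * water mass / dry mass
Step 3: w = 100 * 106.3 / 318.2 = 33.4%

33.4


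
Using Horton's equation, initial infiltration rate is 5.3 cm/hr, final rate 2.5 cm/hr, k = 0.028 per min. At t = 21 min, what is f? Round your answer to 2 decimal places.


Step 1: f = fc + (f0 - fc) * exp(-k * t)
Step 2: exp(-0.028 * 21) = 0.555437
Step 3: f = 2.5 + (5.3 - 2.5) * 0.555437
Step 4: f = 2.5 + 2.8 * 0.555437
Step 5: f = 4.06 cm/hr

4.06


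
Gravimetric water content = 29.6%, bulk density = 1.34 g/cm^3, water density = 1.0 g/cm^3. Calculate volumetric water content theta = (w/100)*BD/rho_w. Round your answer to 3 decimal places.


Step 1: theta = (w / 100) * BD / rho_w
Step 2: theta = (29.6 / 100) * 1.34 / 1.0
Step 3: theta = 0.296 * 1.34
Step 4: theta = 0.397

0.397


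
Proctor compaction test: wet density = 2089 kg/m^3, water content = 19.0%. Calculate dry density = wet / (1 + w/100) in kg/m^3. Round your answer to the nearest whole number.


Step 1: Dry density = wet density / (1 + w/100)
Step 2: Dry density = 2089 / (1 + 19.0/100)
Step 3: Dry density = 2089 / 1.19
Step 4: Dry density = 1755 kg/m^3

1755


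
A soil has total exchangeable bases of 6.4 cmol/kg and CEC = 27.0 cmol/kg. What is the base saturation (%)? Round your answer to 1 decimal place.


Step 1: BS = 100 * (sum of bases) / CEC
Step 2: BS = 100 * 6.4 / 27.0
Step 3: BS = 23.7%

23.7


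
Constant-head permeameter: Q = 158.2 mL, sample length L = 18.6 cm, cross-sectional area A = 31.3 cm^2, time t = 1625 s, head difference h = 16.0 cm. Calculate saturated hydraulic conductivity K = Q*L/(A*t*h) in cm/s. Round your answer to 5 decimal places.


Step 1: K = Q * L / (A * t * h)
Step 2: Numerator = 158.2 * 18.6 = 2942.52
Step 3: Denominator = 31.3 * 1625 * 16.0 = 813800.0
Step 4: K = 2942.52 / 813800.0 = 0.00362 cm/s

0.00362


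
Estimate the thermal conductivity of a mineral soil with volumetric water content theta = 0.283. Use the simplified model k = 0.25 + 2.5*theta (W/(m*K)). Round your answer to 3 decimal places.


Step 1: k = 0.25 + 2.5 * theta
Step 2: k = 0.25 + 2.5 * 0.283
Step 3: k = 0.25 + 0.708
Step 4: k = 0.958 W/(m*K)

0.958


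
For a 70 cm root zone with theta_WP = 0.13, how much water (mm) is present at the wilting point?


Step 1: Water (mm) = theta_WP * depth * 10
Step 2: Water = 0.13 * 70 * 10
Step 3: Water = 91.0 mm

91.0


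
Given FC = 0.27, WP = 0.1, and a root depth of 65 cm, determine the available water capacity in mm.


Step 1: Available water = (FC - WP) * depth * 10
Step 2: AW = (0.27 - 0.1) * 65 * 10
Step 3: AW = 0.17 * 65 * 10
Step 4: AW = 110.5 mm

110.5


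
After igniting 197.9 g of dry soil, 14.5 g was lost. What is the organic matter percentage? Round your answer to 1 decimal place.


Step 1: OM% = 100 * LOI / sample mass
Step 2: OM = 100 * 14.5 / 197.9
Step 3: OM = 7.3%

7.3


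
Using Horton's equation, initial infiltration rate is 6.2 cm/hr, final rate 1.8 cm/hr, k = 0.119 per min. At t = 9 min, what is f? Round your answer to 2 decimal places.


Step 1: f = fc + (f0 - fc) * exp(-k * t)
Step 2: exp(-0.119 * 9) = 0.342666
Step 3: f = 1.8 + (6.2 - 1.8) * 0.342666
Step 4: f = 1.8 + 4.4 * 0.342666
Step 5: f = 3.31 cm/hr

3.31


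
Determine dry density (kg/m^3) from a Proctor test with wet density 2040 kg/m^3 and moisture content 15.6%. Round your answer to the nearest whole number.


Step 1: Dry density = wet density / (1 + w/100)
Step 2: Dry density = 2040 / (1 + 15.6/100)
Step 3: Dry density = 2040 / 1.156
Step 4: Dry density = 1765 kg/m^3

1765


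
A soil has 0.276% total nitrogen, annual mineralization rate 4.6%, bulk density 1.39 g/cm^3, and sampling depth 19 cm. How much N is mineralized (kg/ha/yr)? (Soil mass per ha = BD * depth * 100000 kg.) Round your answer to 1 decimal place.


Step 1: Soil mass per ha = BD * depth * 100000 = 1.39 * 19 * 100000 = 2641000 kg
Step 2: Total N pool = soil mass * N%/100 = 2641000 * 0.276/100 = 7289.16 kg/ha
Step 3: N mineralized = N pool * rate%/100 = 7289.16 * 4.6/100 = 335.3 kg/ha/yr

335.3


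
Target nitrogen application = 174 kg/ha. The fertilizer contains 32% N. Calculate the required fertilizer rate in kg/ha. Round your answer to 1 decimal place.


Step 1: Fertilizer rate = target N / (N content / 100)
Step 2: Rate = 174 / (32 / 100)
Step 3: Rate = 174 / 0.32
Step 4: Rate = 543.8 kg/ha

543.8


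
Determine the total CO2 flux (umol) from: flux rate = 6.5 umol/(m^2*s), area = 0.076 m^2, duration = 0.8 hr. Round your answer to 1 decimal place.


Step 1: Convert time to seconds: 0.8 hr * 3600 = 2880.0 s
Step 2: Total = flux * area * time_s
Step 3: Total = 6.5 * 0.076 * 2880.0
Step 4: Total = 1422.7 umol

1422.7


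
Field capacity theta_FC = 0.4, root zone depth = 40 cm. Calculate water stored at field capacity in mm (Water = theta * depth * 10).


Step 1: Water (mm) = theta_FC * depth (cm) * 10
Step 2: Water = 0.4 * 40 * 10
Step 3: Water = 160.0 mm

160.0


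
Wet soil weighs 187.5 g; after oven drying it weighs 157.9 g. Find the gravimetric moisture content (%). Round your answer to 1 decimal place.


Step 1: Water mass = wet - dry = 187.5 - 157.9 = 29.6 g
Step 2: w = 100 * water mass / dry mass
Step 3: w = 100 * 29.6 / 157.9 = 18.7%

18.7


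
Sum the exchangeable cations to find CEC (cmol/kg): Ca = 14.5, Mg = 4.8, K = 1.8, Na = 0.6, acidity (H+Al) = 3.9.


Step 1: CEC = Ca + Mg + K + Na + (H+Al)
Step 2: CEC = 14.5 + 4.8 + 1.8 + 0.6 + 3.9
Step 3: CEC = 25.6 cmol/kg

25.6


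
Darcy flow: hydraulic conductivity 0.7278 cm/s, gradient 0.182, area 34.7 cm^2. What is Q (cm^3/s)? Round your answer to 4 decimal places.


Step 1: Apply Darcy's law: Q = K * i * A
Step 2: Q = 0.7278 * 0.182 * 34.7
Step 3: Q = 4.5963 cm^3/s

4.5963


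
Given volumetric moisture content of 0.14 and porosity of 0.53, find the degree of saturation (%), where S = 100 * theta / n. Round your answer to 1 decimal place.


Step 1: S = 100 * theta_v / n
Step 2: S = 100 * 0.14 / 0.53
Step 3: S = 26.4%

26.4


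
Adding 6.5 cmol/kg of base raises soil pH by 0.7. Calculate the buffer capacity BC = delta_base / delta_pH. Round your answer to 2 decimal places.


Step 1: BC = change in base / change in pH
Step 2: BC = 6.5 / 0.7
Step 3: BC = 9.29 cmol/(kg*pH unit)

9.29


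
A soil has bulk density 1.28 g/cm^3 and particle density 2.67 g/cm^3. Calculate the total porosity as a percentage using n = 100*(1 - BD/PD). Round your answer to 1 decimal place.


Step 1: Formula: n = 100 * (1 - BD / PD)
Step 2: n = 100 * (1 - 1.28 / 2.67)
Step 3: n = 100 * (1 - 0.4794)
Step 4: n = 52.1%

52.1


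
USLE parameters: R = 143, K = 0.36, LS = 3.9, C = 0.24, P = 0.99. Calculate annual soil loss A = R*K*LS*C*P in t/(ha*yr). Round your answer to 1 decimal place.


Step 1: A = R * K * LS * C * P
Step 2: R * K = 143 * 0.36 = 51.48
Step 3: (R*K) * LS = 51.48 * 3.9 = 200.772
Step 4: * C * P = 200.772 * 0.24 * 0.99 = 47.7
Step 5: A = 47.7 t/(ha*yr)

47.7


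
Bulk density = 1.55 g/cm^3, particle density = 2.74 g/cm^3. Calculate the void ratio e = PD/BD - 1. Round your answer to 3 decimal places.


Step 1: e = PD / BD - 1
Step 2: e = 2.74 / 1.55 - 1
Step 3: e = 1.76774 - 1
Step 4: e = 0.768

0.768


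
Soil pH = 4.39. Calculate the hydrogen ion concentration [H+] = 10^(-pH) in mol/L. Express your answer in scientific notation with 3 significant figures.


Step 1: [H+] = 10^(-pH)
Step 2: [H+] = 10^(-4.39)
Step 3: [H+] = 4.07e-05 mol/L

4.07e-05


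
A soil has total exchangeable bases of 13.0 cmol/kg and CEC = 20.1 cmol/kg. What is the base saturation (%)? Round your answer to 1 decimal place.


Step 1: BS = 100 * (sum of bases) / CEC
Step 2: BS = 100 * 13.0 / 20.1
Step 3: BS = 64.7%

64.7


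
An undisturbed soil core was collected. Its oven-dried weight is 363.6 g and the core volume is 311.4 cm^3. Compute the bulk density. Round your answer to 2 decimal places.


Step 1: Identify the formula: BD = dry mass / volume
Step 2: Substitute values: BD = 363.6 / 311.4
Step 3: BD = 1.17 g/cm^3

1.17


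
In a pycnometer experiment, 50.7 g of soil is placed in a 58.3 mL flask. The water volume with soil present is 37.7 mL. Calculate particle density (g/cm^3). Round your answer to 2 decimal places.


Step 1: Volume of solids = flask volume - water volume with soil
Step 2: V_solids = 58.3 - 37.7 = 20.6 mL
Step 3: Particle density = mass / V_solids = 50.7 / 20.6 = 2.46 g/cm^3

2.46


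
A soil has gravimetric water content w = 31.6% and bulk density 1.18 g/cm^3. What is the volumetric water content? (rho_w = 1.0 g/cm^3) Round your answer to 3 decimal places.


Step 1: theta = (w / 100) * BD / rho_w
Step 2: theta = (31.6 / 100) * 1.18 / 1.0
Step 3: theta = 0.316 * 1.18
Step 4: theta = 0.373

0.373


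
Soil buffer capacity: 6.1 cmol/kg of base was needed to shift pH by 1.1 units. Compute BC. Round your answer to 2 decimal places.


Step 1: BC = change in base / change in pH
Step 2: BC = 6.1 / 1.1
Step 3: BC = 5.55 cmol/(kg*pH unit)

5.55


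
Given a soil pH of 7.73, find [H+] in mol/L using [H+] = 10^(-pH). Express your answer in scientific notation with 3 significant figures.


Step 1: [H+] = 10^(-pH)
Step 2: [H+] = 10^(-7.73)
Step 3: [H+] = 1.86e-08 mol/L

1.86e-08


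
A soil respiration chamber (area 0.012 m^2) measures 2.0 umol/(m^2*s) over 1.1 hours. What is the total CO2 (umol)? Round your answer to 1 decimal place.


Step 1: Convert time to seconds: 1.1 hr * 3600 = 3960.0 s
Step 2: Total = flux * area * time_s
Step 3: Total = 2.0 * 0.012 * 3960.0
Step 4: Total = 95.0 umol

95.0


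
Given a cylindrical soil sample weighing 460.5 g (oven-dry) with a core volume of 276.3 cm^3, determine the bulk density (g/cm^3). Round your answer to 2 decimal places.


Step 1: Identify the formula: BD = dry mass / volume
Step 2: Substitute values: BD = 460.5 / 276.3
Step 3: BD = 1.67 g/cm^3

1.67


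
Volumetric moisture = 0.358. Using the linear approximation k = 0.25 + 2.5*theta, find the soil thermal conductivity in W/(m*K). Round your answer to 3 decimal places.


Step 1: k = 0.25 + 2.5 * theta
Step 2: k = 0.25 + 2.5 * 0.358
Step 3: k = 0.25 + 0.895
Step 4: k = 1.145 W/(m*K)

1.145


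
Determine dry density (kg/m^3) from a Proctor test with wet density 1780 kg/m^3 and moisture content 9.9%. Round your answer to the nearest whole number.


Step 1: Dry density = wet density / (1 + w/100)
Step 2: Dry density = 1780 / (1 + 9.9/100)
Step 3: Dry density = 1780 / 1.099
Step 4: Dry density = 1620 kg/m^3

1620


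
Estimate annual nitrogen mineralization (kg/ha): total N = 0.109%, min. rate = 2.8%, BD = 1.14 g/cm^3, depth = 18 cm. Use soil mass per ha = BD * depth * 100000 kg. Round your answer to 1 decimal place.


Step 1: Soil mass per ha = BD * depth * 100000 = 1.14 * 18 * 100000 = 2052000 kg
Step 2: Total N pool = soil mass * N%/100 = 2052000 * 0.109/100 = 2236.68 kg/ha
Step 3: N mineralized = N pool * rate%/100 = 2236.68 * 2.8/100 = 62.6 kg/ha/yr

62.6


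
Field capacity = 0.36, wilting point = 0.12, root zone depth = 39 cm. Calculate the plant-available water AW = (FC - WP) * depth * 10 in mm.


Step 1: Available water = (FC - WP) * depth * 10
Step 2: AW = (0.36 - 0.12) * 39 * 10
Step 3: AW = 0.24 * 39 * 10
Step 4: AW = 93.6 mm

93.6


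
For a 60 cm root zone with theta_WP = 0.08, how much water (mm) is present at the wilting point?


Step 1: Water (mm) = theta_WP * depth * 10
Step 2: Water = 0.08 * 60 * 10
Step 3: Water = 48.0 mm

48.0


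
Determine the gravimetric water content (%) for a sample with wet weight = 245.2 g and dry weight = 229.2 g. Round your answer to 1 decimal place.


Step 1: Water mass = wet - dry = 245.2 - 229.2 = 16.0 g
Step 2: w = 100 * water mass / dry mass
Step 3: w = 100 * 16.0 / 229.2 = 7.0%

7.0


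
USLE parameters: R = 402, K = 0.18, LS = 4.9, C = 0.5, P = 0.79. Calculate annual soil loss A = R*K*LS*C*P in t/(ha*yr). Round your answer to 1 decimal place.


Step 1: A = R * K * LS * C * P
Step 2: R * K = 402 * 0.18 = 72.36
Step 3: (R*K) * LS = 72.36 * 4.9 = 354.564
Step 4: * C * P = 354.564 * 0.5 * 0.79 = 140.1
Step 5: A = 140.1 t/(ha*yr)

140.1


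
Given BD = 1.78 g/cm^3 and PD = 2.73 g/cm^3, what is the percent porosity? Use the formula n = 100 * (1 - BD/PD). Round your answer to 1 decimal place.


Step 1: Formula: n = 100 * (1 - BD / PD)
Step 2: n = 100 * (1 - 1.78 / 2.73)
Step 3: n = 100 * (1 - 0.65201)
Step 4: n = 34.8%

34.8


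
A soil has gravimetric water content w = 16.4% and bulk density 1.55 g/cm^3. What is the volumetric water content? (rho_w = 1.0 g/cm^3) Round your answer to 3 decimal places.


Step 1: theta = (w / 100) * BD / rho_w
Step 2: theta = (16.4 / 100) * 1.55 / 1.0
Step 3: theta = 0.164 * 1.55
Step 4: theta = 0.254

0.254


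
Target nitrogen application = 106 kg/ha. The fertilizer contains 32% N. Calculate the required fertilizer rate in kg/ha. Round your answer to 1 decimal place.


Step 1: Fertilizer rate = target N / (N content / 100)
Step 2: Rate = 106 / (32 / 100)
Step 3: Rate = 106 / 0.32
Step 4: Rate = 331.3 kg/ha

331.3


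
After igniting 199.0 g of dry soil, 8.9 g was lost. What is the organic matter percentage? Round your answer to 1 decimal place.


Step 1: OM% = 100 * LOI / sample mass
Step 2: OM = 100 * 8.9 / 199.0
Step 3: OM = 4.5%

4.5


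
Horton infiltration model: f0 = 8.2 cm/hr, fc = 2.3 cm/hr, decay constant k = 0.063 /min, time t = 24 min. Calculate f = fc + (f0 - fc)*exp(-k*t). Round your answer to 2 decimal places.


Step 1: f = fc + (f0 - fc) * exp(-k * t)
Step 2: exp(-0.063 * 24) = 0.220469
Step 3: f = 2.3 + (8.2 - 2.3) * 0.220469
Step 4: f = 2.3 + 5.9 * 0.220469
Step 5: f = 3.6 cm/hr

3.6


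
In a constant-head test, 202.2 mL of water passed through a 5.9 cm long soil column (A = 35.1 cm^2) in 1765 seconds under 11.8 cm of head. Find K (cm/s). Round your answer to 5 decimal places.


Step 1: K = Q * L / (A * t * h)
Step 2: Numerator = 202.2 * 5.9 = 1192.98
Step 3: Denominator = 35.1 * 1765 * 11.8 = 731027.7
Step 4: K = 1192.98 / 731027.7 = 0.00163 cm/s

0.00163


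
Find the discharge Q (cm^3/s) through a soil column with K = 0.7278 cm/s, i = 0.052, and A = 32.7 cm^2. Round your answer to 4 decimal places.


Step 1: Apply Darcy's law: Q = K * i * A
Step 2: Q = 0.7278 * 0.052 * 32.7
Step 3: Q = 1.2376 cm^3/s

1.2376


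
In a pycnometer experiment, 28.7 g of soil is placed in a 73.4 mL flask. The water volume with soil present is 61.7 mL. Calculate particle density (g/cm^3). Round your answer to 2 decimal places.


Step 1: Volume of solids = flask volume - water volume with soil
Step 2: V_solids = 73.4 - 61.7 = 11.7 mL
Step 3: Particle density = mass / V_solids = 28.7 / 11.7 = 2.45 g/cm^3

2.45


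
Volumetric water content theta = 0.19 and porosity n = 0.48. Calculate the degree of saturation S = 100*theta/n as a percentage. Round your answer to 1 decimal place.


Step 1: S = 100 * theta_v / n
Step 2: S = 100 * 0.19 / 0.48
Step 3: S = 39.6%

39.6


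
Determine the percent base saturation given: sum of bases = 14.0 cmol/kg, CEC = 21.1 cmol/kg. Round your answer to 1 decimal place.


Step 1: BS = 100 * (sum of bases) / CEC
Step 2: BS = 100 * 14.0 / 21.1
Step 3: BS = 66.4%

66.4


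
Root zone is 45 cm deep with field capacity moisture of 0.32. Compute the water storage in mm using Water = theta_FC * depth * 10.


Step 1: Water (mm) = theta_FC * depth (cm) * 10
Step 2: Water = 0.32 * 45 * 10
Step 3: Water = 144.0 mm

144.0


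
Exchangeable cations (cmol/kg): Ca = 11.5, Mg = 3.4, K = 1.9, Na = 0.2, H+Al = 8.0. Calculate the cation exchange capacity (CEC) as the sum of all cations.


Step 1: CEC = Ca + Mg + K + Na + (H+Al)
Step 2: CEC = 11.5 + 3.4 + 1.9 + 0.2 + 8.0
Step 3: CEC = 25.0 cmol/kg

25.0


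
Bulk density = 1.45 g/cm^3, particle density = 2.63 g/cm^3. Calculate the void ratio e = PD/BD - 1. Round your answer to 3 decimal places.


Step 1: e = PD / BD - 1
Step 2: e = 2.63 / 1.45 - 1
Step 3: e = 1.81379 - 1
Step 4: e = 0.814

0.814


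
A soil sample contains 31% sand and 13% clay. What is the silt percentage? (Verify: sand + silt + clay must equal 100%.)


Step 1: sand + silt + clay = 100%
Step 2: silt = 100 - sand - clay
Step 3: silt = 100 - 31 - 13
Step 4: silt = 56%

56


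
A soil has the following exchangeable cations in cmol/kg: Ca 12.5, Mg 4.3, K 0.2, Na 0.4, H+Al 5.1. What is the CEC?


Step 1: CEC = Ca + Mg + K + Na + (H+Al)
Step 2: CEC = 12.5 + 4.3 + 0.2 + 0.4 + 5.1
Step 3: CEC = 22.5 cmol/kg

22.5


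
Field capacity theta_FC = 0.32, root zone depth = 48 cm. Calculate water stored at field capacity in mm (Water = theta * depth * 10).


Step 1: Water (mm) = theta_FC * depth (cm) * 10
Step 2: Water = 0.32 * 48 * 10
Step 3: Water = 153.6 mm

153.6


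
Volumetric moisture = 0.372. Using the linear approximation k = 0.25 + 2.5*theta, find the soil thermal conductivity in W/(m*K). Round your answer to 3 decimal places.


Step 1: k = 0.25 + 2.5 * theta
Step 2: k = 0.25 + 2.5 * 0.372
Step 3: k = 0.25 + 0.93
Step 4: k = 1.18 W/(m*K)

1.18


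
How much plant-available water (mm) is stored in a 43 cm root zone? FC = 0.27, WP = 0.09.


Step 1: Available water = (FC - WP) * depth * 10
Step 2: AW = (0.27 - 0.09) * 43 * 10
Step 3: AW = 0.18 * 43 * 10
Step 4: AW = 77.4 mm

77.4


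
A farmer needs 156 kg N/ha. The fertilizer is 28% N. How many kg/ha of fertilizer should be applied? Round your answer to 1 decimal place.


Step 1: Fertilizer rate = target N / (N content / 100)
Step 2: Rate = 156 / (28 / 100)
Step 3: Rate = 156 / 0.28
Step 4: Rate = 557.1 kg/ha

557.1


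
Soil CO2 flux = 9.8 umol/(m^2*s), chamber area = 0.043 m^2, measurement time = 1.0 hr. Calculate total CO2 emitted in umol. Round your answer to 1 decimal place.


Step 1: Convert time to seconds: 1.0 hr * 3600 = 3600.0 s
Step 2: Total = flux * area * time_s
Step 3: Total = 9.8 * 0.043 * 3600.0
Step 4: Total = 1517.0 umol

1517.0


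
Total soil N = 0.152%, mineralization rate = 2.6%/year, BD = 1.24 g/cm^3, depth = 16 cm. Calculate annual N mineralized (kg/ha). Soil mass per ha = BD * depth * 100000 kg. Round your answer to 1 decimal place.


Step 1: Soil mass per ha = BD * depth * 100000 = 1.24 * 16 * 100000 = 1984000 kg
Step 2: Total N pool = soil mass * N%/100 = 1984000 * 0.152/100 = 3015.68 kg/ha
Step 3: N mineralized = N pool * rate%/100 = 3015.68 * 2.6/100 = 78.4 kg/ha/yr

78.4


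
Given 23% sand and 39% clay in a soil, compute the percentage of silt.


Step 1: sand + silt + clay = 100%
Step 2: silt = 100 - sand - clay
Step 3: silt = 100 - 23 - 39
Step 4: silt = 38%

38


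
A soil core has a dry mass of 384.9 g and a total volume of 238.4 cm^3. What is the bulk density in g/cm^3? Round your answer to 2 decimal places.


Step 1: Identify the formula: BD = dry mass / volume
Step 2: Substitute values: BD = 384.9 / 238.4
Step 3: BD = 1.61 g/cm^3

1.61


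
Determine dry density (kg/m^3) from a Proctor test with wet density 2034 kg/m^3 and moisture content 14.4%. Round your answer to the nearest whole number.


Step 1: Dry density = wet density / (1 + w/100)
Step 2: Dry density = 2034 / (1 + 14.4/100)
Step 3: Dry density = 2034 / 1.144
Step 4: Dry density = 1778 kg/m^3

1778


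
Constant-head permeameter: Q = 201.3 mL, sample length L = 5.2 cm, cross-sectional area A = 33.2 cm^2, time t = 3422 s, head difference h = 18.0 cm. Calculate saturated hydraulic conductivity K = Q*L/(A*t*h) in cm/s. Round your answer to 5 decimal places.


Step 1: K = Q * L / (A * t * h)
Step 2: Numerator = 201.3 * 5.2 = 1046.76
Step 3: Denominator = 33.2 * 3422 * 18.0 = 2044987.2
Step 4: K = 1046.76 / 2044987.2 = 0.00051 cm/s

0.00051


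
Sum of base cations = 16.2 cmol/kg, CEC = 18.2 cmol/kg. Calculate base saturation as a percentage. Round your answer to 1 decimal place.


Step 1: BS = 100 * (sum of bases) / CEC
Step 2: BS = 100 * 16.2 / 18.2
Step 3: BS = 89.0%

89.0


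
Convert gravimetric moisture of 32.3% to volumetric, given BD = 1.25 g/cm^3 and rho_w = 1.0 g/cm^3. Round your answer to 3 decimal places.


Step 1: theta = (w / 100) * BD / rho_w
Step 2: theta = (32.3 / 100) * 1.25 / 1.0
Step 3: theta = 0.323 * 1.25
Step 4: theta = 0.404

0.404


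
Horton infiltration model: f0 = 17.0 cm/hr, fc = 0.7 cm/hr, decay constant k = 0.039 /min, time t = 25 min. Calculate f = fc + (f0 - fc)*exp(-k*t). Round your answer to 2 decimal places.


Step 1: f = fc + (f0 - fc) * exp(-k * t)
Step 2: exp(-0.039 * 25) = 0.377192
Step 3: f = 0.7 + (17.0 - 0.7) * 0.377192
Step 4: f = 0.7 + 16.3 * 0.377192
Step 5: f = 6.85 cm/hr

6.85


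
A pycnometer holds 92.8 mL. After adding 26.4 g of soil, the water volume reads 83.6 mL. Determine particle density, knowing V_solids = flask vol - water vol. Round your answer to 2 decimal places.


Step 1: Volume of solids = flask volume - water volume with soil
Step 2: V_solids = 92.8 - 83.6 = 9.2 mL
Step 3: Particle density = mass / V_solids = 26.4 / 9.2 = 2.87 g/cm^3

2.87


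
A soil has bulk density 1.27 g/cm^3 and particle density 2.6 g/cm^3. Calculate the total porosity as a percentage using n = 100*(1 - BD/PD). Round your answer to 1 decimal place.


Step 1: Formula: n = 100 * (1 - BD / PD)
Step 2: n = 100 * (1 - 1.27 / 2.6)
Step 3: n = 100 * (1 - 0.48846)
Step 4: n = 51.2%

51.2


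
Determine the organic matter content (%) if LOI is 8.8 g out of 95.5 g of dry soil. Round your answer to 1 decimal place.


Step 1: OM% = 100 * LOI / sample mass
Step 2: OM = 100 * 8.8 / 95.5
Step 3: OM = 9.2%

9.2


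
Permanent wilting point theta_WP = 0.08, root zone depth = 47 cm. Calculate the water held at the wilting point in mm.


Step 1: Water (mm) = theta_WP * depth * 10
Step 2: Water = 0.08 * 47 * 10
Step 3: Water = 37.6 mm

37.6


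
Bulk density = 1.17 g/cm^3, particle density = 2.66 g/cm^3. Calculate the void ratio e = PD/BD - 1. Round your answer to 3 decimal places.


Step 1: e = PD / BD - 1
Step 2: e = 2.66 / 1.17 - 1
Step 3: e = 2.2735 - 1
Step 4: e = 1.274

1.274


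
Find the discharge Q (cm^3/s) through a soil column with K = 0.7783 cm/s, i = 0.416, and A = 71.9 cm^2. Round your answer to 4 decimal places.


Step 1: Apply Darcy's law: Q = K * i * A
Step 2: Q = 0.7783 * 0.416 * 71.9
Step 3: Q = 23.2793 cm^3/s

23.2793


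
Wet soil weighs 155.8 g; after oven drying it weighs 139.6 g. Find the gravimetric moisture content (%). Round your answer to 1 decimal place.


Step 1: Water mass = wet - dry = 155.8 - 139.6 = 16.2 g
Step 2: w = 100 * water mass / dry mass
Step 3: w = 100 * 16.2 / 139.6 = 11.6%

11.6


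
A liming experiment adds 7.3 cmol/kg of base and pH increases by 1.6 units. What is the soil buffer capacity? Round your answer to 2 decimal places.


Step 1: BC = change in base / change in pH
Step 2: BC = 7.3 / 1.6
Step 3: BC = 4.56 cmol/(kg*pH unit)

4.56


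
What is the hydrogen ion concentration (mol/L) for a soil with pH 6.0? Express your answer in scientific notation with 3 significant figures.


Step 1: [H+] = 10^(-pH)
Step 2: [H+] = 10^(-6.0)
Step 3: [H+] = 1.00e-06 mol/L

1.00e-06


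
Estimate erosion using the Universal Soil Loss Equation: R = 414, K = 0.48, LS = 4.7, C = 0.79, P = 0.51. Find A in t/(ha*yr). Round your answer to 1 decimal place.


Step 1: A = R * K * LS * C * P
Step 2: R * K = 414 * 0.48 = 198.72
Step 3: (R*K) * LS = 198.72 * 4.7 = 933.984
Step 4: * C * P = 933.984 * 0.79 * 0.51 = 376.3
Step 5: A = 376.3 t/(ha*yr)

376.3


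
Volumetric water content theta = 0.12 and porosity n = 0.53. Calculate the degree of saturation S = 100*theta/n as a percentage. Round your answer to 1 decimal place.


Step 1: S = 100 * theta_v / n
Step 2: S = 100 * 0.12 / 0.53
Step 3: S = 22.6%

22.6


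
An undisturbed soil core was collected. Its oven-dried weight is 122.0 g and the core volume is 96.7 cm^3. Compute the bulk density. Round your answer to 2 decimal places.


Step 1: Identify the formula: BD = dry mass / volume
Step 2: Substitute values: BD = 122.0 / 96.7
Step 3: BD = 1.26 g/cm^3

1.26


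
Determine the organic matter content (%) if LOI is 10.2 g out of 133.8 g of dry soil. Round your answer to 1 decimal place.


Step 1: OM% = 100 * LOI / sample mass
Step 2: OM = 100 * 10.2 / 133.8
Step 3: OM = 7.6%

7.6


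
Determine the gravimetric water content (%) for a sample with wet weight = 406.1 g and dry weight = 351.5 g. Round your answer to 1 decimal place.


Step 1: Water mass = wet - dry = 406.1 - 351.5 = 54.6 g
Step 2: w = 100 * water mass / dry mass
Step 3: w = 100 * 54.6 / 351.5 = 15.5%

15.5


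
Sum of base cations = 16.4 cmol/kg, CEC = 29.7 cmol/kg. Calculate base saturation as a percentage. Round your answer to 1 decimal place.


Step 1: BS = 100 * (sum of bases) / CEC
Step 2: BS = 100 * 16.4 / 29.7
Step 3: BS = 55.2%

55.2


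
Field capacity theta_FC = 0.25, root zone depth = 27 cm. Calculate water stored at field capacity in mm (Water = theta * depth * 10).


Step 1: Water (mm) = theta_FC * depth (cm) * 10
Step 2: Water = 0.25 * 27 * 10
Step 3: Water = 67.5 mm

67.5


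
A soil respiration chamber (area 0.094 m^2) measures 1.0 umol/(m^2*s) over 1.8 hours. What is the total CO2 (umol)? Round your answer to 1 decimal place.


Step 1: Convert time to seconds: 1.8 hr * 3600 = 6480.0 s
Step 2: Total = flux * area * time_s
Step 3: Total = 1.0 * 0.094 * 6480.0
Step 4: Total = 609.1 umol

609.1


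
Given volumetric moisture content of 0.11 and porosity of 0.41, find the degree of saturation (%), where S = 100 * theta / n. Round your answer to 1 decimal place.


Step 1: S = 100 * theta_v / n
Step 2: S = 100 * 0.11 / 0.41
Step 3: S = 26.8%

26.8


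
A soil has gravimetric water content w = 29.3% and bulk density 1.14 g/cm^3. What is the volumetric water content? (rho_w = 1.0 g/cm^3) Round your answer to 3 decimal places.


Step 1: theta = (w / 100) * BD / rho_w
Step 2: theta = (29.3 / 100) * 1.14 / 1.0
Step 3: theta = 0.293 * 1.14
Step 4: theta = 0.334

0.334


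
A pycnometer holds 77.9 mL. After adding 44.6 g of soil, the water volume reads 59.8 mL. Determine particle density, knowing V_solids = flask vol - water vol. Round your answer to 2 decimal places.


Step 1: Volume of solids = flask volume - water volume with soil
Step 2: V_solids = 77.9 - 59.8 = 18.1 mL
Step 3: Particle density = mass / V_solids = 44.6 / 18.1 = 2.46 g/cm^3

2.46


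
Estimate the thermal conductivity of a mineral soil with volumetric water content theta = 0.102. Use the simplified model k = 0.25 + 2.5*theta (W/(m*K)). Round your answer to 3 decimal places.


Step 1: k = 0.25 + 2.5 * theta
Step 2: k = 0.25 + 2.5 * 0.102
Step 3: k = 0.25 + 0.255
Step 4: k = 0.505 W/(m*K)

0.505


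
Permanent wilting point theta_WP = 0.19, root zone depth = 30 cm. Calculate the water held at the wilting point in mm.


Step 1: Water (mm) = theta_WP * depth * 10
Step 2: Water = 0.19 * 30 * 10
Step 3: Water = 57.0 mm

57.0


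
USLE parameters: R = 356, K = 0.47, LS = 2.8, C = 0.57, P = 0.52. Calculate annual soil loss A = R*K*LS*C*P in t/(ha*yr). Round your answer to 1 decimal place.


Step 1: A = R * K * LS * C * P
Step 2: R * K = 356 * 0.47 = 167.32
Step 3: (R*K) * LS = 167.32 * 2.8 = 468.496
Step 4: * C * P = 468.496 * 0.57 * 0.52 = 138.9
Step 5: A = 138.9 t/(ha*yr)

138.9


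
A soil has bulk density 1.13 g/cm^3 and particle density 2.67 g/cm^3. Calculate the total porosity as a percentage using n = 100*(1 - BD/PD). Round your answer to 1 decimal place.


Step 1: Formula: n = 100 * (1 - BD / PD)
Step 2: n = 100 * (1 - 1.13 / 2.67)
Step 3: n = 100 * (1 - 0.42322)
Step 4: n = 57.7%

57.7


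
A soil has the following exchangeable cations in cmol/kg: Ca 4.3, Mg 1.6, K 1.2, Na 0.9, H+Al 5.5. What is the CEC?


Step 1: CEC = Ca + Mg + K + Na + (H+Al)
Step 2: CEC = 4.3 + 1.6 + 1.2 + 0.9 + 5.5
Step 3: CEC = 13.5 cmol/kg

13.5


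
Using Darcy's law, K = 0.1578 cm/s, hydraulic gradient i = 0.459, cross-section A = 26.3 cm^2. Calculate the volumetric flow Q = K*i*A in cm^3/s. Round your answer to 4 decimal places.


Step 1: Apply Darcy's law: Q = K * i * A
Step 2: Q = 0.1578 * 0.459 * 26.3
Step 3: Q = 1.9049 cm^3/s

1.9049


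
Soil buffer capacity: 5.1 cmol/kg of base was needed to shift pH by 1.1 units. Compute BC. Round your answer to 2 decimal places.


Step 1: BC = change in base / change in pH
Step 2: BC = 5.1 / 1.1
Step 3: BC = 4.64 cmol/(kg*pH unit)

4.64


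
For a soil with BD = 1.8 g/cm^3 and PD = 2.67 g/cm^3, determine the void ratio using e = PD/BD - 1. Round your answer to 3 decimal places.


Step 1: e = PD / BD - 1
Step 2: e = 2.67 / 1.8 - 1
Step 3: e = 1.48333 - 1
Step 4: e = 0.483

0.483


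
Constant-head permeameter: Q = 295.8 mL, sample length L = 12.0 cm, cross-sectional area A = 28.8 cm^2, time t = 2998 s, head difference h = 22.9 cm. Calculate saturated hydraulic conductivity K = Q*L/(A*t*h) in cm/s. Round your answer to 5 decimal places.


Step 1: K = Q * L / (A * t * h)
Step 2: Numerator = 295.8 * 12.0 = 3549.6
Step 3: Denominator = 28.8 * 2998 * 22.9 = 1977240.96
Step 4: K = 3549.6 / 1977240.96 = 0.0018 cm/s

0.0018


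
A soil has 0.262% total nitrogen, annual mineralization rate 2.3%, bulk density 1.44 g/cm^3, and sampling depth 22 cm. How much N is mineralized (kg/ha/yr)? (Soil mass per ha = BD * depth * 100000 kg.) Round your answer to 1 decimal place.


Step 1: Soil mass per ha = BD * depth * 100000 = 1.44 * 22 * 100000 = 3168000 kg
Step 2: Total N pool = soil mass * N%/100 = 3168000 * 0.262/100 = 8300.16 kg/ha
Step 3: N mineralized = N pool * rate%/100 = 8300.16 * 2.3/100 = 190.9 kg/ha/yr

190.9


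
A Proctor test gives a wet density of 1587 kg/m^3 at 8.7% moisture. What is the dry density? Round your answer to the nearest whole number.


Step 1: Dry density = wet density / (1 + w/100)
Step 2: Dry density = 1587 / (1 + 8.7/100)
Step 3: Dry density = 1587 / 1.087
Step 4: Dry density = 1460 kg/m^3

1460


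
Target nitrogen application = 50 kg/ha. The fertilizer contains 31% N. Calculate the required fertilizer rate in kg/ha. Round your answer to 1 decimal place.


Step 1: Fertilizer rate = target N / (N content / 100)
Step 2: Rate = 50 / (31 / 100)
Step 3: Rate = 50 / 0.31
Step 4: Rate = 161.3 kg/ha

161.3


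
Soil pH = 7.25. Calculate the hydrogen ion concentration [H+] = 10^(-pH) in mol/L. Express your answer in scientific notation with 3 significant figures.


Step 1: [H+] = 10^(-pH)
Step 2: [H+] = 10^(-7.25)
Step 3: [H+] = 5.62e-08 mol/L

5.62e-08


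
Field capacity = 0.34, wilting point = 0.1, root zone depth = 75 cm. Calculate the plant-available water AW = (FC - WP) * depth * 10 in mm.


Step 1: Available water = (FC - WP) * depth * 10
Step 2: AW = (0.34 - 0.1) * 75 * 10
Step 3: AW = 0.24 * 75 * 10
Step 4: AW = 180.0 mm

180.0


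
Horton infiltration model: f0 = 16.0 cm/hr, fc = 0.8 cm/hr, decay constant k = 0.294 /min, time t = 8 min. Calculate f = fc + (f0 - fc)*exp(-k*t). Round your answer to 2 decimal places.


Step 1: f = fc + (f0 - fc) * exp(-k * t)
Step 2: exp(-0.294 * 8) = 0.095179
Step 3: f = 0.8 + (16.0 - 0.8) * 0.095179
Step 4: f = 0.8 + 15.2 * 0.095179
Step 5: f = 2.25 cm/hr

2.25


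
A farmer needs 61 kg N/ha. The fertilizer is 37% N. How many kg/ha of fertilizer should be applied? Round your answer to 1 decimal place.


Step 1: Fertilizer rate = target N / (N content / 100)
Step 2: Rate = 61 / (37 / 100)
Step 3: Rate = 61 / 0.37
Step 4: Rate = 164.9 kg/ha

164.9


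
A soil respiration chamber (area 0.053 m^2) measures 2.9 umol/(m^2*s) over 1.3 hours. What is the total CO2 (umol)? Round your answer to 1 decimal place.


Step 1: Convert time to seconds: 1.3 hr * 3600 = 4680.0 s
Step 2: Total = flux * area * time_s
Step 3: Total = 2.9 * 0.053 * 4680.0
Step 4: Total = 719.3 umol

719.3


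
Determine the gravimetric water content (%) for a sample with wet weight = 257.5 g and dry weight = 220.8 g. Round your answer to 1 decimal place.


Step 1: Water mass = wet - dry = 257.5 - 220.8 = 36.7 g
Step 2: w = 100 * water mass / dry mass
Step 3: w = 100 * 36.7 / 220.8 = 16.6%

16.6


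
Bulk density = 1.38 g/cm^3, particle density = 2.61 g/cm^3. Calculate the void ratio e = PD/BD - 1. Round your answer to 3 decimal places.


Step 1: e = PD / BD - 1
Step 2: e = 2.61 / 1.38 - 1
Step 3: e = 1.8913 - 1
Step 4: e = 0.891

0.891


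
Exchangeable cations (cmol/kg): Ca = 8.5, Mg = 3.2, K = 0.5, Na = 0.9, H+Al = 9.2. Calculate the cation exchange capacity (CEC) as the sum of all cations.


Step 1: CEC = Ca + Mg + K + Na + (H+Al)
Step 2: CEC = 8.5 + 3.2 + 0.5 + 0.9 + 9.2
Step 3: CEC = 22.3 cmol/kg

22.3


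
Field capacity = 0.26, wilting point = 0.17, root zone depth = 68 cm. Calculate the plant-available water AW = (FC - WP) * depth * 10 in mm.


Step 1: Available water = (FC - WP) * depth * 10
Step 2: AW = (0.26 - 0.17) * 68 * 10
Step 3: AW = 0.09 * 68 * 10
Step 4: AW = 61.2 mm

61.2


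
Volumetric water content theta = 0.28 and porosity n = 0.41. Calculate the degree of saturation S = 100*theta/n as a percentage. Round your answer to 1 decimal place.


Step 1: S = 100 * theta_v / n
Step 2: S = 100 * 0.28 / 0.41
Step 3: S = 68.3%

68.3


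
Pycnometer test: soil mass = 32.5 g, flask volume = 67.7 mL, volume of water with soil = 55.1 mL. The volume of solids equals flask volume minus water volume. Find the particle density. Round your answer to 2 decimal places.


Step 1: Volume of solids = flask volume - water volume with soil
Step 2: V_solids = 67.7 - 55.1 = 12.6 mL
Step 3: Particle density = mass / V_solids = 32.5 / 12.6 = 2.58 g/cm^3

2.58


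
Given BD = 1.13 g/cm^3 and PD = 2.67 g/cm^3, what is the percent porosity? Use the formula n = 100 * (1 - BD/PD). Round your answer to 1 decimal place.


Step 1: Formula: n = 100 * (1 - BD / PD)
Step 2: n = 100 * (1 - 1.13 / 2.67)
Step 3: n = 100 * (1 - 0.42322)
Step 4: n = 57.7%

57.7


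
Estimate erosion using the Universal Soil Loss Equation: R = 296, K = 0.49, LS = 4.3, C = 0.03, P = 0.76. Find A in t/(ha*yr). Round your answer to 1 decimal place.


Step 1: A = R * K * LS * C * P
Step 2: R * K = 296 * 0.49 = 145.04
Step 3: (R*K) * LS = 145.04 * 4.3 = 623.672
Step 4: * C * P = 623.672 * 0.03 * 0.76 = 14.2
Step 5: A = 14.2 t/(ha*yr)

14.2
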